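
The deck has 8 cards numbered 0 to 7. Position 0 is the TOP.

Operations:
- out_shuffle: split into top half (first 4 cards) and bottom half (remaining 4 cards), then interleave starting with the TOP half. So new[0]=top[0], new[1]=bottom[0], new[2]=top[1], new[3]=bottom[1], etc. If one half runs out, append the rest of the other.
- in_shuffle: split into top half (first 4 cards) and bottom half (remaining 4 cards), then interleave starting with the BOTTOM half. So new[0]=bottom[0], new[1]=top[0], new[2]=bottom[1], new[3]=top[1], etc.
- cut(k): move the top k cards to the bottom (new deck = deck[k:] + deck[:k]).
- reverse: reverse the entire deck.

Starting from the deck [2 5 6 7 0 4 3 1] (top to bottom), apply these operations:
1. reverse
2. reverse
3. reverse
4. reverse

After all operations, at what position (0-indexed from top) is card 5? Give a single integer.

Answer: 1

Derivation:
After op 1 (reverse): [1 3 4 0 7 6 5 2]
After op 2 (reverse): [2 5 6 7 0 4 3 1]
After op 3 (reverse): [1 3 4 0 7 6 5 2]
After op 4 (reverse): [2 5 6 7 0 4 3 1]
Card 5 is at position 1.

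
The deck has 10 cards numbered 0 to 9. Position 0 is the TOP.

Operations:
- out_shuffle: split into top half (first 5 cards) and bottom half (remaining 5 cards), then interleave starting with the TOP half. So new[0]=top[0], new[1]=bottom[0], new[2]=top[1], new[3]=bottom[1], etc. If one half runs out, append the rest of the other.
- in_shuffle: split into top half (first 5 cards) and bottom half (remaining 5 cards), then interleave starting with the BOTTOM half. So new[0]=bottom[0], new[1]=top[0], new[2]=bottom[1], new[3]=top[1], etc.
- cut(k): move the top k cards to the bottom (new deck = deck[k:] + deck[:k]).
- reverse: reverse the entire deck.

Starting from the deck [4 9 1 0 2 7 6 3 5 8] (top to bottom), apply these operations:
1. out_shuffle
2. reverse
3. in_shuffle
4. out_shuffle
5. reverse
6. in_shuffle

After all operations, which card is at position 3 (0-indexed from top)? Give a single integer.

Answer: 9

Derivation:
After op 1 (out_shuffle): [4 7 9 6 1 3 0 5 2 8]
After op 2 (reverse): [8 2 5 0 3 1 6 9 7 4]
After op 3 (in_shuffle): [1 8 6 2 9 5 7 0 4 3]
After op 4 (out_shuffle): [1 5 8 7 6 0 2 4 9 3]
After op 5 (reverse): [3 9 4 2 0 6 7 8 5 1]
After op 6 (in_shuffle): [6 3 7 9 8 4 5 2 1 0]
Position 3: card 9.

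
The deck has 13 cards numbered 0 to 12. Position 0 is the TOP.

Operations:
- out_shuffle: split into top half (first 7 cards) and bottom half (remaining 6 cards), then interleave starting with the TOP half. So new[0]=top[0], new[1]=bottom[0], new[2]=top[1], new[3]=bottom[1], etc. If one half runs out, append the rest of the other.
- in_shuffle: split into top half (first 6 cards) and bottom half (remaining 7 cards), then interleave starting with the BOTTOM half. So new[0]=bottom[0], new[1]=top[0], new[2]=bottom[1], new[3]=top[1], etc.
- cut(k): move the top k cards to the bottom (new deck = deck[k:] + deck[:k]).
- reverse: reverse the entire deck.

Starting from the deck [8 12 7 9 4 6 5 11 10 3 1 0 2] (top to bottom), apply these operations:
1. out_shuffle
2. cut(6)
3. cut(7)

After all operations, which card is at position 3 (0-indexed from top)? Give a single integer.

Answer: 10

Derivation:
After op 1 (out_shuffle): [8 11 12 10 7 3 9 1 4 0 6 2 5]
After op 2 (cut(6)): [9 1 4 0 6 2 5 8 11 12 10 7 3]
After op 3 (cut(7)): [8 11 12 10 7 3 9 1 4 0 6 2 5]
Position 3: card 10.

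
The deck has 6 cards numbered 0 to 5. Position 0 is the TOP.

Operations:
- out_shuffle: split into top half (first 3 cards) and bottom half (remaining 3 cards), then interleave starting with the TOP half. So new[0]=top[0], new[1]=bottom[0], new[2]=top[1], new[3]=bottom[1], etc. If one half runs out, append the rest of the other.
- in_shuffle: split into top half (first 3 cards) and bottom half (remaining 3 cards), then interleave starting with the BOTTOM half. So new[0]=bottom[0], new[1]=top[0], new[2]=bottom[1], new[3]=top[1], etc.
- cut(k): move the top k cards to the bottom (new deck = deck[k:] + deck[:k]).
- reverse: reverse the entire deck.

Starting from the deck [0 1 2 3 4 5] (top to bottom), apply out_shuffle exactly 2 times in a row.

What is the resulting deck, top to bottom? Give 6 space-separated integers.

Answer: 0 4 3 2 1 5

Derivation:
After op 1 (out_shuffle): [0 3 1 4 2 5]
After op 2 (out_shuffle): [0 4 3 2 1 5]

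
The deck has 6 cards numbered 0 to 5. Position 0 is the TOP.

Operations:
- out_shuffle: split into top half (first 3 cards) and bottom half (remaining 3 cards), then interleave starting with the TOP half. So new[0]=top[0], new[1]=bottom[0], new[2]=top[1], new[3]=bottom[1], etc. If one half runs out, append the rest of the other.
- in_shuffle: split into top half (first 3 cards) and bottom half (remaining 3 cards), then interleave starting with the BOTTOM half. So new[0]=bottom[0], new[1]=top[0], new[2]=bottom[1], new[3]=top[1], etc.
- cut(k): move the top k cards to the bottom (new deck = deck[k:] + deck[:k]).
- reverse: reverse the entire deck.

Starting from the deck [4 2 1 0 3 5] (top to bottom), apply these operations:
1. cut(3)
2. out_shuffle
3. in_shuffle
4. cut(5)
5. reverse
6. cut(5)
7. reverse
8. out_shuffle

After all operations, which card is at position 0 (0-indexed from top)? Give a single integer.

Answer: 2

Derivation:
After op 1 (cut(3)): [0 3 5 4 2 1]
After op 2 (out_shuffle): [0 4 3 2 5 1]
After op 3 (in_shuffle): [2 0 5 4 1 3]
After op 4 (cut(5)): [3 2 0 5 4 1]
After op 5 (reverse): [1 4 5 0 2 3]
After op 6 (cut(5)): [3 1 4 5 0 2]
After op 7 (reverse): [2 0 5 4 1 3]
After op 8 (out_shuffle): [2 4 0 1 5 3]
Position 0: card 2.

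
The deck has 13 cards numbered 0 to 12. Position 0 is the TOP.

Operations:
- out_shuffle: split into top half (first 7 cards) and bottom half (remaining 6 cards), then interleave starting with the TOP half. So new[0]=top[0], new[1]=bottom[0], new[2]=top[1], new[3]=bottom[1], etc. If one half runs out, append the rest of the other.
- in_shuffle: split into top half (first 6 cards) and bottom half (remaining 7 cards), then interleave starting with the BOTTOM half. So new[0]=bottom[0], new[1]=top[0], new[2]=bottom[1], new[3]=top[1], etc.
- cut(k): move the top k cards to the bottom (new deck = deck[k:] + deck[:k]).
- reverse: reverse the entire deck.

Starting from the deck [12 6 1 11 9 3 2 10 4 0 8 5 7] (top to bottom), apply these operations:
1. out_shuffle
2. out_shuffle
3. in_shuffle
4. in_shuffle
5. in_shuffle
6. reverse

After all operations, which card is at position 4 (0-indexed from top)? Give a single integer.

Answer: 5

Derivation:
After op 1 (out_shuffle): [12 10 6 4 1 0 11 8 9 5 3 7 2]
After op 2 (out_shuffle): [12 8 10 9 6 5 4 3 1 7 0 2 11]
After op 3 (in_shuffle): [4 12 3 8 1 10 7 9 0 6 2 5 11]
After op 4 (in_shuffle): [7 4 9 12 0 3 6 8 2 1 5 10 11]
After op 5 (in_shuffle): [6 7 8 4 2 9 1 12 5 0 10 3 11]
After op 6 (reverse): [11 3 10 0 5 12 1 9 2 4 8 7 6]
Position 4: card 5.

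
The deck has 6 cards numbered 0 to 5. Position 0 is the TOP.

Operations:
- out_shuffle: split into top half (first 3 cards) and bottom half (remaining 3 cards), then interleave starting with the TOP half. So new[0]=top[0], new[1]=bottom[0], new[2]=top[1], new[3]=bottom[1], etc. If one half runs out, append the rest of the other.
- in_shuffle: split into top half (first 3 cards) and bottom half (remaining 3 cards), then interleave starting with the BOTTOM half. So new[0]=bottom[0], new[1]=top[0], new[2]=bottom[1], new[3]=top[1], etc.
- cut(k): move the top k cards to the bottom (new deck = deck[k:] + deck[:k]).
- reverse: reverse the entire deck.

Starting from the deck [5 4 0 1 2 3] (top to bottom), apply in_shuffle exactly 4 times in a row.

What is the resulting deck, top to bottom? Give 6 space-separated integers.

Answer: 1 5 2 4 3 0

Derivation:
After op 1 (in_shuffle): [1 5 2 4 3 0]
After op 2 (in_shuffle): [4 1 3 5 0 2]
After op 3 (in_shuffle): [5 4 0 1 2 3]
After op 4 (in_shuffle): [1 5 2 4 3 0]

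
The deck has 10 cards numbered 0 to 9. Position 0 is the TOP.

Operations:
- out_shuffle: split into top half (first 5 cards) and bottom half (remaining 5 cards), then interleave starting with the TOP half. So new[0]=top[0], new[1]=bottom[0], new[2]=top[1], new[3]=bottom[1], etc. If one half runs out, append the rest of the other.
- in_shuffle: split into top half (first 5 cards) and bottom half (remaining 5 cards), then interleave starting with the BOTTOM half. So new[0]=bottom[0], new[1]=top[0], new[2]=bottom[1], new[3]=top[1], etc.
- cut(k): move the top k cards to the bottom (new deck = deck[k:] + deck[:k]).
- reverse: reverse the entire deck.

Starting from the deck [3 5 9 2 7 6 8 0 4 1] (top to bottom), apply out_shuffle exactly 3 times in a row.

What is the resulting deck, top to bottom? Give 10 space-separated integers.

Answer: 3 4 0 8 6 7 2 9 5 1

Derivation:
After op 1 (out_shuffle): [3 6 5 8 9 0 2 4 7 1]
After op 2 (out_shuffle): [3 0 6 2 5 4 8 7 9 1]
After op 3 (out_shuffle): [3 4 0 8 6 7 2 9 5 1]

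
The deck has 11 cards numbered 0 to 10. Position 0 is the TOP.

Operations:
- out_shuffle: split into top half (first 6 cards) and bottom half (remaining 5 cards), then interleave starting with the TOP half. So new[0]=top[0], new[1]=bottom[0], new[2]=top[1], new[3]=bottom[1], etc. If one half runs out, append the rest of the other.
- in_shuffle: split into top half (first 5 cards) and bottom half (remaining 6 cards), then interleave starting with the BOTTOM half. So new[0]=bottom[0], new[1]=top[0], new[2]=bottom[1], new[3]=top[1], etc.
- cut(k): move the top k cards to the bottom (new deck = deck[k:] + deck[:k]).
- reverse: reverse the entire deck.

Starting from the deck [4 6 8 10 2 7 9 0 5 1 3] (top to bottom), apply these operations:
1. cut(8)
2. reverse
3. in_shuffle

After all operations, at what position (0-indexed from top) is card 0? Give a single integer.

Answer: 1

Derivation:
After op 1 (cut(8)): [5 1 3 4 6 8 10 2 7 9 0]
After op 2 (reverse): [0 9 7 2 10 8 6 4 3 1 5]
After op 3 (in_shuffle): [8 0 6 9 4 7 3 2 1 10 5]
Card 0 is at position 1.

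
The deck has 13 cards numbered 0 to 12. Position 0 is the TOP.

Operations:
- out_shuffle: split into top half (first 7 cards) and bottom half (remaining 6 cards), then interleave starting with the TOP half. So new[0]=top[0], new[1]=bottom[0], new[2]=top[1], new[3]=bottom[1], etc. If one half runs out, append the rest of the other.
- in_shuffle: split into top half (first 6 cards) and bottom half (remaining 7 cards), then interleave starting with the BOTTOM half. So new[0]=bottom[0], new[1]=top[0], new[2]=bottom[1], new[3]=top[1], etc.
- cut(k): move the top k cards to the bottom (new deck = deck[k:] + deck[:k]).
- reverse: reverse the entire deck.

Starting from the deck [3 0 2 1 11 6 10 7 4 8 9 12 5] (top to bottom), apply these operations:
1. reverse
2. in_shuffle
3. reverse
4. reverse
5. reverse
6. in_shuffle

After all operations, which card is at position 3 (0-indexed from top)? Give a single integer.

After op 1 (reverse): [5 12 9 8 4 7 10 6 11 1 2 0 3]
After op 2 (in_shuffle): [10 5 6 12 11 9 1 8 2 4 0 7 3]
After op 3 (reverse): [3 7 0 4 2 8 1 9 11 12 6 5 10]
After op 4 (reverse): [10 5 6 12 11 9 1 8 2 4 0 7 3]
After op 5 (reverse): [3 7 0 4 2 8 1 9 11 12 6 5 10]
After op 6 (in_shuffle): [1 3 9 7 11 0 12 4 6 2 5 8 10]
Position 3: card 7.

Answer: 7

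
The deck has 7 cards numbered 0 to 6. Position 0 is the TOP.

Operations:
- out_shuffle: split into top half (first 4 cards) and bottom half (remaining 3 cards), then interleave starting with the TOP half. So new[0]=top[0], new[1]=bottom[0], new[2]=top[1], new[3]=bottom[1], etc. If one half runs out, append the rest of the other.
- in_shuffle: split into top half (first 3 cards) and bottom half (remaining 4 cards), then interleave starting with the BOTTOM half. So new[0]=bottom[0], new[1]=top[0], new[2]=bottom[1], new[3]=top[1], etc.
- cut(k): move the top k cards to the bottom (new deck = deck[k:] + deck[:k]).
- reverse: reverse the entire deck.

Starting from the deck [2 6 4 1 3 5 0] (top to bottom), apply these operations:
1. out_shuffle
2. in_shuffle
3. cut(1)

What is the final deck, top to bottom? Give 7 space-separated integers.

After op 1 (out_shuffle): [2 3 6 5 4 0 1]
After op 2 (in_shuffle): [5 2 4 3 0 6 1]
After op 3 (cut(1)): [2 4 3 0 6 1 5]

Answer: 2 4 3 0 6 1 5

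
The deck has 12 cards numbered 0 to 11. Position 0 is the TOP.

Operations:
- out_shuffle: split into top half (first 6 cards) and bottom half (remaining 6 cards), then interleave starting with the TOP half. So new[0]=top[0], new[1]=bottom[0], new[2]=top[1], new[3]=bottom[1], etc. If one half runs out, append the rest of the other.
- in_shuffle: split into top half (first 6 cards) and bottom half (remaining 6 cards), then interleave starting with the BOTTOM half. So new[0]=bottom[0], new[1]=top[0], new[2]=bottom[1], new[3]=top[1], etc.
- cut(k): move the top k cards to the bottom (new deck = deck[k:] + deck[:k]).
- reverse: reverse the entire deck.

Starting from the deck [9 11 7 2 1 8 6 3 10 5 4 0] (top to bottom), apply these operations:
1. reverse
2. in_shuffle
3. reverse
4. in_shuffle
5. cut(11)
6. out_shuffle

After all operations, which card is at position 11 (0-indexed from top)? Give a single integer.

After op 1 (reverse): [0 4 5 10 3 6 8 1 2 7 11 9]
After op 2 (in_shuffle): [8 0 1 4 2 5 7 10 11 3 9 6]
After op 3 (reverse): [6 9 3 11 10 7 5 2 4 1 0 8]
After op 4 (in_shuffle): [5 6 2 9 4 3 1 11 0 10 8 7]
After op 5 (cut(11)): [7 5 6 2 9 4 3 1 11 0 10 8]
After op 6 (out_shuffle): [7 3 5 1 6 11 2 0 9 10 4 8]
Position 11: card 8.

Answer: 8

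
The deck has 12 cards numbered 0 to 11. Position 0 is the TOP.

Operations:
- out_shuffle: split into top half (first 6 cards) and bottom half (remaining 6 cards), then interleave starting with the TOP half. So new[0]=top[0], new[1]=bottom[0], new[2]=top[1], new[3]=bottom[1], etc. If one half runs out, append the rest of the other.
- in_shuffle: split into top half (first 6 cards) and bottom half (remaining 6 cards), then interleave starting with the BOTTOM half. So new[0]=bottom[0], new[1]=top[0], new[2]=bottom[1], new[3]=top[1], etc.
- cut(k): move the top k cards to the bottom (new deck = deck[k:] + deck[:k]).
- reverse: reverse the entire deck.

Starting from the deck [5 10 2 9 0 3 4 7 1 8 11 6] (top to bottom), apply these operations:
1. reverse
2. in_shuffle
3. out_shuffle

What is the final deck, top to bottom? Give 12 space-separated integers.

Answer: 3 2 6 1 0 10 11 7 9 5 8 4

Derivation:
After op 1 (reverse): [6 11 8 1 7 4 3 0 9 2 10 5]
After op 2 (in_shuffle): [3 6 0 11 9 8 2 1 10 7 5 4]
After op 3 (out_shuffle): [3 2 6 1 0 10 11 7 9 5 8 4]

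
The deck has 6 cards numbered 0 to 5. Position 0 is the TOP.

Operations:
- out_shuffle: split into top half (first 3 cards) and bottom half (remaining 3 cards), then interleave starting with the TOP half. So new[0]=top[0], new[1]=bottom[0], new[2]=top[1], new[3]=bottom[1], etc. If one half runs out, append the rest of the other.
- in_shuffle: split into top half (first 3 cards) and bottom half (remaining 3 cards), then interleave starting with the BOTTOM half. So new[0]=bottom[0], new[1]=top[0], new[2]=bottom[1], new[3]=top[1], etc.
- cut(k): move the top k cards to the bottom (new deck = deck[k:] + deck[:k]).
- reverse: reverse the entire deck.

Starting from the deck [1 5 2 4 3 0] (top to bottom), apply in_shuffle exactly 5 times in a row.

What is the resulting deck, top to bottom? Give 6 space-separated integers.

Answer: 5 4 0 1 2 3

Derivation:
After op 1 (in_shuffle): [4 1 3 5 0 2]
After op 2 (in_shuffle): [5 4 0 1 2 3]
After op 3 (in_shuffle): [1 5 2 4 3 0]
After op 4 (in_shuffle): [4 1 3 5 0 2]
After op 5 (in_shuffle): [5 4 0 1 2 3]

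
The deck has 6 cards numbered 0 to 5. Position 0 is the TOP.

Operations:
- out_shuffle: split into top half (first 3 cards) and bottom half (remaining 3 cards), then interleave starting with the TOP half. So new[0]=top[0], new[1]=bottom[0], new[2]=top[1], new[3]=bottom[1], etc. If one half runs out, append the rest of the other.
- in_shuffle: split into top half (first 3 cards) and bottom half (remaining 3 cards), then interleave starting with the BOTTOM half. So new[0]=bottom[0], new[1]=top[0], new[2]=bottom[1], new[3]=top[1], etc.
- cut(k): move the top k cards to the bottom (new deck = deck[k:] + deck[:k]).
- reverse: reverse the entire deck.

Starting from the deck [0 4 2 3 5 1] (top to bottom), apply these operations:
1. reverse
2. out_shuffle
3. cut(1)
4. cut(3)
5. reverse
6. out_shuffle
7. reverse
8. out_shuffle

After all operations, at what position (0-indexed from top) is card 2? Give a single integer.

Answer: 2

Derivation:
After op 1 (reverse): [1 5 3 2 4 0]
After op 2 (out_shuffle): [1 2 5 4 3 0]
After op 3 (cut(1)): [2 5 4 3 0 1]
After op 4 (cut(3)): [3 0 1 2 5 4]
After op 5 (reverse): [4 5 2 1 0 3]
After op 6 (out_shuffle): [4 1 5 0 2 3]
After op 7 (reverse): [3 2 0 5 1 4]
After op 8 (out_shuffle): [3 5 2 1 0 4]
Card 2 is at position 2.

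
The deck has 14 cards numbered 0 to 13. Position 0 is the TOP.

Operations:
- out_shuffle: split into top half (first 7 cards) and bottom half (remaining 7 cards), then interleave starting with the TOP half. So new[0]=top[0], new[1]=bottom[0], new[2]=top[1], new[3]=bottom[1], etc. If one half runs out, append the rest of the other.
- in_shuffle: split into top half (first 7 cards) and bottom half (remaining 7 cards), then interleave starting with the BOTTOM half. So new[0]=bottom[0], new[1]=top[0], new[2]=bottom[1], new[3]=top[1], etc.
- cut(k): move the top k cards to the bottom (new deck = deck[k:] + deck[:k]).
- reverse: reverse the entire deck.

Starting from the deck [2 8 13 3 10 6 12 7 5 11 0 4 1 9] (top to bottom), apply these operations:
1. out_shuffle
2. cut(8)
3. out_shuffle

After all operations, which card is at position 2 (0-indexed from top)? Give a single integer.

Answer: 4

Derivation:
After op 1 (out_shuffle): [2 7 8 5 13 11 3 0 10 4 6 1 12 9]
After op 2 (cut(8)): [10 4 6 1 12 9 2 7 8 5 13 11 3 0]
After op 3 (out_shuffle): [10 7 4 8 6 5 1 13 12 11 9 3 2 0]
Position 2: card 4.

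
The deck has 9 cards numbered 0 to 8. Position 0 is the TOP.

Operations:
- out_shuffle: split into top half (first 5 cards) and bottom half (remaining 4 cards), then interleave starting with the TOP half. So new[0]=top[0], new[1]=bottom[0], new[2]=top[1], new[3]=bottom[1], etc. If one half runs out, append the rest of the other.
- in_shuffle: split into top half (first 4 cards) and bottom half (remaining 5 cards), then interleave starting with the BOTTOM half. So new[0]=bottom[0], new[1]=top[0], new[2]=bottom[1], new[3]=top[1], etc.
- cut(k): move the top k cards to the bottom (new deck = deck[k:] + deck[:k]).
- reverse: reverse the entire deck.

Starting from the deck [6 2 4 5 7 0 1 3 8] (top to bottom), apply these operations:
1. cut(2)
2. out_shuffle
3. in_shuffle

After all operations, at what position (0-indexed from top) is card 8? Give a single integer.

After op 1 (cut(2)): [4 5 7 0 1 3 8 6 2]
After op 2 (out_shuffle): [4 3 5 8 7 6 0 2 1]
After op 3 (in_shuffle): [7 4 6 3 0 5 2 8 1]
Card 8 is at position 7.

Answer: 7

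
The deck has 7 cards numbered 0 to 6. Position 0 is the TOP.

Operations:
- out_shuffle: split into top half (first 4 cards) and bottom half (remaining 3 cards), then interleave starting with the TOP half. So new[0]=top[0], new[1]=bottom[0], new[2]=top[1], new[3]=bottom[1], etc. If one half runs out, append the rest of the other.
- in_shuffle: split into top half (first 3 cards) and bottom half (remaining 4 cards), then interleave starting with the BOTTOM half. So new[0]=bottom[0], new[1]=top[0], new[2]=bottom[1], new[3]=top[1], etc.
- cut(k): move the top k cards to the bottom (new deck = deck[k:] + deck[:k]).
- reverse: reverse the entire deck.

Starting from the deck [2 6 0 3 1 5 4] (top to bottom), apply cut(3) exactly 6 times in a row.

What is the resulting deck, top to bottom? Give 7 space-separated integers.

After op 1 (cut(3)): [3 1 5 4 2 6 0]
After op 2 (cut(3)): [4 2 6 0 3 1 5]
After op 3 (cut(3)): [0 3 1 5 4 2 6]
After op 4 (cut(3)): [5 4 2 6 0 3 1]
After op 5 (cut(3)): [6 0 3 1 5 4 2]
After op 6 (cut(3)): [1 5 4 2 6 0 3]

Answer: 1 5 4 2 6 0 3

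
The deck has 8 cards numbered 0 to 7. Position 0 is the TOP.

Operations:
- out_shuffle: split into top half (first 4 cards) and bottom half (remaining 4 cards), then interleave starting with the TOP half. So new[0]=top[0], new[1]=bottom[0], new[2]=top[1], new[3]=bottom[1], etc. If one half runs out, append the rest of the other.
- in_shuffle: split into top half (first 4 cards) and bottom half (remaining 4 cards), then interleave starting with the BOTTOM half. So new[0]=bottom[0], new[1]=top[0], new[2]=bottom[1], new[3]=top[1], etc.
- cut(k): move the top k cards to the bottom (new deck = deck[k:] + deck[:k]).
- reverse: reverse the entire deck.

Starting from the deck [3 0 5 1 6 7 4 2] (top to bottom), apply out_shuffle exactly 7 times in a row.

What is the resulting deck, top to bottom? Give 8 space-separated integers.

Answer: 3 6 0 7 5 4 1 2

Derivation:
After op 1 (out_shuffle): [3 6 0 7 5 4 1 2]
After op 2 (out_shuffle): [3 5 6 4 0 1 7 2]
After op 3 (out_shuffle): [3 0 5 1 6 7 4 2]
After op 4 (out_shuffle): [3 6 0 7 5 4 1 2]
After op 5 (out_shuffle): [3 5 6 4 0 1 7 2]
After op 6 (out_shuffle): [3 0 5 1 6 7 4 2]
After op 7 (out_shuffle): [3 6 0 7 5 4 1 2]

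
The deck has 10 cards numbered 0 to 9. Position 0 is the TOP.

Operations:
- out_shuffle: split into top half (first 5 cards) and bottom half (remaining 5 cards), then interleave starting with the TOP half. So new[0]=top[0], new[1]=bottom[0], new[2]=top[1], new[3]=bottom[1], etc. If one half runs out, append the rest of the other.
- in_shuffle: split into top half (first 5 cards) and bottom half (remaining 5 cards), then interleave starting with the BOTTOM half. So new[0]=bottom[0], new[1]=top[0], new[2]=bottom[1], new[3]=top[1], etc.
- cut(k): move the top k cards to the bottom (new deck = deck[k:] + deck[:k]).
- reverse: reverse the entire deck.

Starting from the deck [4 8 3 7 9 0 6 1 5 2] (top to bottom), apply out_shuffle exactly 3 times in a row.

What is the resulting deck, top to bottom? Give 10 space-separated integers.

Answer: 4 5 1 6 0 9 7 3 8 2

Derivation:
After op 1 (out_shuffle): [4 0 8 6 3 1 7 5 9 2]
After op 2 (out_shuffle): [4 1 0 7 8 5 6 9 3 2]
After op 3 (out_shuffle): [4 5 1 6 0 9 7 3 8 2]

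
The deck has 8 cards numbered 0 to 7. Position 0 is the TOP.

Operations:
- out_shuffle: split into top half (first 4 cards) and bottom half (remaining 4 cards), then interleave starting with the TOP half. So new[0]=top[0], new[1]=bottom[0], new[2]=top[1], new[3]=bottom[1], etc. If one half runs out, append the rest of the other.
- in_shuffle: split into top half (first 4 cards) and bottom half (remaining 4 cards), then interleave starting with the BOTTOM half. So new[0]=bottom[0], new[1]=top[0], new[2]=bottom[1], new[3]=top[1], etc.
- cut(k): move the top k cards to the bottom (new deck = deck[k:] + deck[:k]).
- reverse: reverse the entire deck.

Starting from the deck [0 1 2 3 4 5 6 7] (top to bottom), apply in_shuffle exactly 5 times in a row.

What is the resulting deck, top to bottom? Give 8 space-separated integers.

Answer: 1 3 5 7 0 2 4 6

Derivation:
After op 1 (in_shuffle): [4 0 5 1 6 2 7 3]
After op 2 (in_shuffle): [6 4 2 0 7 5 3 1]
After op 3 (in_shuffle): [7 6 5 4 3 2 1 0]
After op 4 (in_shuffle): [3 7 2 6 1 5 0 4]
After op 5 (in_shuffle): [1 3 5 7 0 2 4 6]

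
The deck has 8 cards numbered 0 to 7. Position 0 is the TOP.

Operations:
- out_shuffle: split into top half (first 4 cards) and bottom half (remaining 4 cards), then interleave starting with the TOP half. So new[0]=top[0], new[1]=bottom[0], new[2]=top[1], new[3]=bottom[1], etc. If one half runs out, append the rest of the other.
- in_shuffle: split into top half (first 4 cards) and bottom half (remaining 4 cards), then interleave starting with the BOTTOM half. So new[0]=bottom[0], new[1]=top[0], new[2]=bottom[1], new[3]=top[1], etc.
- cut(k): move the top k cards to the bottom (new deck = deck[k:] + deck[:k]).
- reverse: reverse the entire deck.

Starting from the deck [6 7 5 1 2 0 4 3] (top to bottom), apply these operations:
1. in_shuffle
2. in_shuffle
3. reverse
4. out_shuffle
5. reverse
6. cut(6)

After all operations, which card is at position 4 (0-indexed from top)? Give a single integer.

After op 1 (in_shuffle): [2 6 0 7 4 5 3 1]
After op 2 (in_shuffle): [4 2 5 6 3 0 1 7]
After op 3 (reverse): [7 1 0 3 6 5 2 4]
After op 4 (out_shuffle): [7 6 1 5 0 2 3 4]
After op 5 (reverse): [4 3 2 0 5 1 6 7]
After op 6 (cut(6)): [6 7 4 3 2 0 5 1]
Position 4: card 2.

Answer: 2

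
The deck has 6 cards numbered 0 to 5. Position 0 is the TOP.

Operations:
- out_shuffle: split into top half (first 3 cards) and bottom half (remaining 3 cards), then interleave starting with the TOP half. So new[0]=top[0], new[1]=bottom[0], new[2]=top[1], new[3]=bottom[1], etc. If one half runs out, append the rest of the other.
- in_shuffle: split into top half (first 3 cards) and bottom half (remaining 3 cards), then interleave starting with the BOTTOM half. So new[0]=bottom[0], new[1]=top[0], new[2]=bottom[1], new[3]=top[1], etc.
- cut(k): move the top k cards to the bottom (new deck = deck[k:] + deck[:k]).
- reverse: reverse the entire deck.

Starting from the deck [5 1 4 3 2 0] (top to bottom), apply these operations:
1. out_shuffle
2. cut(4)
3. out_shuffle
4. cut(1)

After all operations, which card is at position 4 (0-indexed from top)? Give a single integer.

Answer: 2

Derivation:
After op 1 (out_shuffle): [5 3 1 2 4 0]
After op 2 (cut(4)): [4 0 5 3 1 2]
After op 3 (out_shuffle): [4 3 0 1 5 2]
After op 4 (cut(1)): [3 0 1 5 2 4]
Position 4: card 2.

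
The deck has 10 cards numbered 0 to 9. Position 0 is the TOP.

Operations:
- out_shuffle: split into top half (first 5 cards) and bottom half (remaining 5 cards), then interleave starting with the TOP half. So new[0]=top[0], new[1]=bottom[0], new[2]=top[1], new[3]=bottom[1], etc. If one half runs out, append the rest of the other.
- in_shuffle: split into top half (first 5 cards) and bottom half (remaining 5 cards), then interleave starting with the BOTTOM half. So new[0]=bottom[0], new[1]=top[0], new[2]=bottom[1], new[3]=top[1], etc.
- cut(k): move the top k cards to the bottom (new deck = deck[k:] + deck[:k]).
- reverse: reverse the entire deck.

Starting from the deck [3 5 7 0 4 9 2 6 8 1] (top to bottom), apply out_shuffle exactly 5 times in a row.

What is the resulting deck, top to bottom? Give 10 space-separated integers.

Answer: 3 7 4 2 8 5 0 9 6 1

Derivation:
After op 1 (out_shuffle): [3 9 5 2 7 6 0 8 4 1]
After op 2 (out_shuffle): [3 6 9 0 5 8 2 4 7 1]
After op 3 (out_shuffle): [3 8 6 2 9 4 0 7 5 1]
After op 4 (out_shuffle): [3 4 8 0 6 7 2 5 9 1]
After op 5 (out_shuffle): [3 7 4 2 8 5 0 9 6 1]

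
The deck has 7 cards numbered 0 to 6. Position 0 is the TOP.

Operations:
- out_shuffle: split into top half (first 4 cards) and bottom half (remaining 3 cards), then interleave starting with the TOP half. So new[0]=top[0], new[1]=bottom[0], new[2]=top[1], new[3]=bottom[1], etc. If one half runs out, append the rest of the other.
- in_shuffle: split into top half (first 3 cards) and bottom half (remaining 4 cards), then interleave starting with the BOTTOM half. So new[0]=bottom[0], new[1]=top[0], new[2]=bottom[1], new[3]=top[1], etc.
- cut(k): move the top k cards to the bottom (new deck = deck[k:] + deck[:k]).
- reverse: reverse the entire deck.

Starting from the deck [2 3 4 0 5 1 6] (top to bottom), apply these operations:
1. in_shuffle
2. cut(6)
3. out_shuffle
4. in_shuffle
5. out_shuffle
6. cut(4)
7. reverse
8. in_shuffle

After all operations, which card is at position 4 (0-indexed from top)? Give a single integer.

Answer: 5

Derivation:
After op 1 (in_shuffle): [0 2 5 3 1 4 6]
After op 2 (cut(6)): [6 0 2 5 3 1 4]
After op 3 (out_shuffle): [6 3 0 1 2 4 5]
After op 4 (in_shuffle): [1 6 2 3 4 0 5]
After op 5 (out_shuffle): [1 4 6 0 2 5 3]
After op 6 (cut(4)): [2 5 3 1 4 6 0]
After op 7 (reverse): [0 6 4 1 3 5 2]
After op 8 (in_shuffle): [1 0 3 6 5 4 2]
Position 4: card 5.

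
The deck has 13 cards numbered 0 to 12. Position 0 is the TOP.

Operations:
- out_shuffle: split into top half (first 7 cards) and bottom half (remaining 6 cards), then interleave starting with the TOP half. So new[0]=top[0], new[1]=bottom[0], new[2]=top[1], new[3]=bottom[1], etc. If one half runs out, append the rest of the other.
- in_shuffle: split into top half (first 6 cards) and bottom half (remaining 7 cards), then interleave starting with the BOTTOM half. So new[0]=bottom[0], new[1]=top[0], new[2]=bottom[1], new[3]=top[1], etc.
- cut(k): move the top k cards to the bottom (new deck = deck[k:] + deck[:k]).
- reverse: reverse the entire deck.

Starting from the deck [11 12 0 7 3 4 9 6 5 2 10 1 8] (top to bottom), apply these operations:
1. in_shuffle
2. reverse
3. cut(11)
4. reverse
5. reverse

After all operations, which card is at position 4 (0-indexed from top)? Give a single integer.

After op 1 (in_shuffle): [9 11 6 12 5 0 2 7 10 3 1 4 8]
After op 2 (reverse): [8 4 1 3 10 7 2 0 5 12 6 11 9]
After op 3 (cut(11)): [11 9 8 4 1 3 10 7 2 0 5 12 6]
After op 4 (reverse): [6 12 5 0 2 7 10 3 1 4 8 9 11]
After op 5 (reverse): [11 9 8 4 1 3 10 7 2 0 5 12 6]
Position 4: card 1.

Answer: 1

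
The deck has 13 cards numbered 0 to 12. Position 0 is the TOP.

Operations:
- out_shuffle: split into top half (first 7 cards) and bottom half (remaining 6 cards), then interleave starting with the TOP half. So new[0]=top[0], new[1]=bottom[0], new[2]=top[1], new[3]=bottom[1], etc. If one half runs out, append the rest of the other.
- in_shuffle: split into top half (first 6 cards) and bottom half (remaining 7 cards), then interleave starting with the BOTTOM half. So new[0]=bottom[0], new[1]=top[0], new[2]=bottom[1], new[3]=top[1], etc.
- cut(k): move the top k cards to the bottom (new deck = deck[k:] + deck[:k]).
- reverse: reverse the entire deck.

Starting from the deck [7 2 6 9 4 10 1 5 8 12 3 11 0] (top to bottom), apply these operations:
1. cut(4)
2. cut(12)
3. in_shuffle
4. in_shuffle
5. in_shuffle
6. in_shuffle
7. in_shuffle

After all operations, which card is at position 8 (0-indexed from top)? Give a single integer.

Answer: 3

Derivation:
After op 1 (cut(4)): [4 10 1 5 8 12 3 11 0 7 2 6 9]
After op 2 (cut(12)): [9 4 10 1 5 8 12 3 11 0 7 2 6]
After op 3 (in_shuffle): [12 9 3 4 11 10 0 1 7 5 2 8 6]
After op 4 (in_shuffle): [0 12 1 9 7 3 5 4 2 11 8 10 6]
After op 5 (in_shuffle): [5 0 4 12 2 1 11 9 8 7 10 3 6]
After op 6 (in_shuffle): [11 5 9 0 8 4 7 12 10 2 3 1 6]
After op 7 (in_shuffle): [7 11 12 5 10 9 2 0 3 8 1 4 6]
Position 8: card 3.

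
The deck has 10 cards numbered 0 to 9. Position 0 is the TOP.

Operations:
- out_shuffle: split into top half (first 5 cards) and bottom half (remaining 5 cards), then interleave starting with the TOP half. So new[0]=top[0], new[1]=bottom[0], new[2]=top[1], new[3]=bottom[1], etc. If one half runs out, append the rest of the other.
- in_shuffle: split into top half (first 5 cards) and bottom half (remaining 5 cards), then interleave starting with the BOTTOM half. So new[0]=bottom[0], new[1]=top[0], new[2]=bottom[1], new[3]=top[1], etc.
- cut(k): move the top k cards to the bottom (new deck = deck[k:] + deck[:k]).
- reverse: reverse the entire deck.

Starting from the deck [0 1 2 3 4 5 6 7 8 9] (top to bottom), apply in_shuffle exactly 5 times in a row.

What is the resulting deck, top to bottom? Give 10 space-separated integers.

After op 1 (in_shuffle): [5 0 6 1 7 2 8 3 9 4]
After op 2 (in_shuffle): [2 5 8 0 3 6 9 1 4 7]
After op 3 (in_shuffle): [6 2 9 5 1 8 4 0 7 3]
After op 4 (in_shuffle): [8 6 4 2 0 9 7 5 3 1]
After op 5 (in_shuffle): [9 8 7 6 5 4 3 2 1 0]

Answer: 9 8 7 6 5 4 3 2 1 0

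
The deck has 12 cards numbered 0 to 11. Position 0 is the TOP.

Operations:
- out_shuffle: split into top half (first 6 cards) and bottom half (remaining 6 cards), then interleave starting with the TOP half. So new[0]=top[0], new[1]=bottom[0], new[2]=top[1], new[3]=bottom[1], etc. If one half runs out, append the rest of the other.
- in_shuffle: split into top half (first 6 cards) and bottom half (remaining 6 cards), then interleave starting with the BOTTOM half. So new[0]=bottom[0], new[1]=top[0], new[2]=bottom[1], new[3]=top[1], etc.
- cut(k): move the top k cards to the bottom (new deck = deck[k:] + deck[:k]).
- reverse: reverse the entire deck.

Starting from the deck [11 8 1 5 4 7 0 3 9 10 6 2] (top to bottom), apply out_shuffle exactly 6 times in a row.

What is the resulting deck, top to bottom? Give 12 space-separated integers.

Answer: 11 7 6 4 10 5 9 1 3 8 0 2

Derivation:
After op 1 (out_shuffle): [11 0 8 3 1 9 5 10 4 6 7 2]
After op 2 (out_shuffle): [11 5 0 10 8 4 3 6 1 7 9 2]
After op 3 (out_shuffle): [11 3 5 6 0 1 10 7 8 9 4 2]
After op 4 (out_shuffle): [11 10 3 7 5 8 6 9 0 4 1 2]
After op 5 (out_shuffle): [11 6 10 9 3 0 7 4 5 1 8 2]
After op 6 (out_shuffle): [11 7 6 4 10 5 9 1 3 8 0 2]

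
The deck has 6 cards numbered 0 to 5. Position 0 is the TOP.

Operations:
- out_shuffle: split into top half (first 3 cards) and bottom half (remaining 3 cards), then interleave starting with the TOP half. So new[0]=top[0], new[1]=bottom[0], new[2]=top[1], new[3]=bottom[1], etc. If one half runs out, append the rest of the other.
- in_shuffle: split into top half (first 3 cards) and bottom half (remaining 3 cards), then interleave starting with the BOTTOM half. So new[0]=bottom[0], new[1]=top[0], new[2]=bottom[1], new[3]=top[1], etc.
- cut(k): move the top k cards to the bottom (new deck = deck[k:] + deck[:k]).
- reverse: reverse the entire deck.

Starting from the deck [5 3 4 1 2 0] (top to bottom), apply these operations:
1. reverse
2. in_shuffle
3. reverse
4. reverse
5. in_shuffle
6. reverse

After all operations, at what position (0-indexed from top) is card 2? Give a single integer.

Answer: 5

Derivation:
After op 1 (reverse): [0 2 1 4 3 5]
After op 2 (in_shuffle): [4 0 3 2 5 1]
After op 3 (reverse): [1 5 2 3 0 4]
After op 4 (reverse): [4 0 3 2 5 1]
After op 5 (in_shuffle): [2 4 5 0 1 3]
After op 6 (reverse): [3 1 0 5 4 2]
Card 2 is at position 5.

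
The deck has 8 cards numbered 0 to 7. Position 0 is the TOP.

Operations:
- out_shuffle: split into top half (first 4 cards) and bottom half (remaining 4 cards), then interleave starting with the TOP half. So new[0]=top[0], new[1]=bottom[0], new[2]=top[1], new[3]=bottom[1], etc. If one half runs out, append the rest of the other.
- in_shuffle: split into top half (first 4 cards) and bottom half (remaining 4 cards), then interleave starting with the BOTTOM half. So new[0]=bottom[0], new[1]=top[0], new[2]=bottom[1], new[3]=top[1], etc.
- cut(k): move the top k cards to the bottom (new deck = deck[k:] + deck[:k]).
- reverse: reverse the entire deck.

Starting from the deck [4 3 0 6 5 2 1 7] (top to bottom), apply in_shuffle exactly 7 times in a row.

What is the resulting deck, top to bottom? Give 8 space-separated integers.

After op 1 (in_shuffle): [5 4 2 3 1 0 7 6]
After op 2 (in_shuffle): [1 5 0 4 7 2 6 3]
After op 3 (in_shuffle): [7 1 2 5 6 0 3 4]
After op 4 (in_shuffle): [6 7 0 1 3 2 4 5]
After op 5 (in_shuffle): [3 6 2 7 4 0 5 1]
After op 6 (in_shuffle): [4 3 0 6 5 2 1 7]
After op 7 (in_shuffle): [5 4 2 3 1 0 7 6]

Answer: 5 4 2 3 1 0 7 6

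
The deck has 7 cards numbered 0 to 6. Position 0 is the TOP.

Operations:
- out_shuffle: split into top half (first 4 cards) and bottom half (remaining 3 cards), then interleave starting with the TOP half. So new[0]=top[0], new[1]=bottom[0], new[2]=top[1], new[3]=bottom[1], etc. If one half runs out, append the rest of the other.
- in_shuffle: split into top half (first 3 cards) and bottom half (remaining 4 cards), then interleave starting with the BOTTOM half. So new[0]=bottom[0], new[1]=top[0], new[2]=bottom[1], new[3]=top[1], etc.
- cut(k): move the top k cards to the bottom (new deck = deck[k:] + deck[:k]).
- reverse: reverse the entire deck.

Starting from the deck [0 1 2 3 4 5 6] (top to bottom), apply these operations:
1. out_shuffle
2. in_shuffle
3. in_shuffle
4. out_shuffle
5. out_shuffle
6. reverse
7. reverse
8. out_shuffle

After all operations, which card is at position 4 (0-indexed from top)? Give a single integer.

Answer: 1

Derivation:
After op 1 (out_shuffle): [0 4 1 5 2 6 3]
After op 2 (in_shuffle): [5 0 2 4 6 1 3]
After op 3 (in_shuffle): [4 5 6 0 1 2 3]
After op 4 (out_shuffle): [4 1 5 2 6 3 0]
After op 5 (out_shuffle): [4 6 1 3 5 0 2]
After op 6 (reverse): [2 0 5 3 1 6 4]
After op 7 (reverse): [4 6 1 3 5 0 2]
After op 8 (out_shuffle): [4 5 6 0 1 2 3]
Position 4: card 1.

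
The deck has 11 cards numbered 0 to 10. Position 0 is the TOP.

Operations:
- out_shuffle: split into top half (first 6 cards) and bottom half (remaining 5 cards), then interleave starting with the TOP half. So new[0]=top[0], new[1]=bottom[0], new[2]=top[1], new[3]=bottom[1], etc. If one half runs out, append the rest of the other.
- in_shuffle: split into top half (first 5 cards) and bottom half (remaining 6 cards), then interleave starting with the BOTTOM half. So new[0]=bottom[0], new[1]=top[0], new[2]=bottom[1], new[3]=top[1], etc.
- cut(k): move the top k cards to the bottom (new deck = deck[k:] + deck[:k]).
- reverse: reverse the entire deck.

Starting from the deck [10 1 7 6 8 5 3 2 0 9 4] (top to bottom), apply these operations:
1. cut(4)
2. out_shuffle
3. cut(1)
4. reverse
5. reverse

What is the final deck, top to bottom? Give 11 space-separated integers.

Answer: 4 5 10 3 1 2 7 0 6 9 8

Derivation:
After op 1 (cut(4)): [8 5 3 2 0 9 4 10 1 7 6]
After op 2 (out_shuffle): [8 4 5 10 3 1 2 7 0 6 9]
After op 3 (cut(1)): [4 5 10 3 1 2 7 0 6 9 8]
After op 4 (reverse): [8 9 6 0 7 2 1 3 10 5 4]
After op 5 (reverse): [4 5 10 3 1 2 7 0 6 9 8]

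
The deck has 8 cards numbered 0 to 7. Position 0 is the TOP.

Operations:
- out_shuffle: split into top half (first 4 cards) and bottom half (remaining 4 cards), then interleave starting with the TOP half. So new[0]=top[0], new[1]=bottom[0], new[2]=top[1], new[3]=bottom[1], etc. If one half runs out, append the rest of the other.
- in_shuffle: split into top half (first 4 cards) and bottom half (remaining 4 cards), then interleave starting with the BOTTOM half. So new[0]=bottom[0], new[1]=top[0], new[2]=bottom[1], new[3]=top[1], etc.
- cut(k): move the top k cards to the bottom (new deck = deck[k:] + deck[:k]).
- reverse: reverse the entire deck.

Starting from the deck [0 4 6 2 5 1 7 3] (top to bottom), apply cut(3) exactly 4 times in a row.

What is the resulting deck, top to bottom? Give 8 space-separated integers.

Answer: 5 1 7 3 0 4 6 2

Derivation:
After op 1 (cut(3)): [2 5 1 7 3 0 4 6]
After op 2 (cut(3)): [7 3 0 4 6 2 5 1]
After op 3 (cut(3)): [4 6 2 5 1 7 3 0]
After op 4 (cut(3)): [5 1 7 3 0 4 6 2]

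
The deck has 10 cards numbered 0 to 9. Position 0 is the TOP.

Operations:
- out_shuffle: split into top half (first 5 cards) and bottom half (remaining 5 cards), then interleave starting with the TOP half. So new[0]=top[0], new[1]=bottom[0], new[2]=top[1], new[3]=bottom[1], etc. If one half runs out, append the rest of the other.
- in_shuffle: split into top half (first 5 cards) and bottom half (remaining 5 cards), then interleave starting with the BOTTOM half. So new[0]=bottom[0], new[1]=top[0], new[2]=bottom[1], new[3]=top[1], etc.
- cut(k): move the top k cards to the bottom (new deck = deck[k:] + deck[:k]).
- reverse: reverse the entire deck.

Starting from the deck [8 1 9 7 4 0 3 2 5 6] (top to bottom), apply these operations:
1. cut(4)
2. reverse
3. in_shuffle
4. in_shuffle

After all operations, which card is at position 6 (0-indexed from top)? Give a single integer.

After op 1 (cut(4)): [4 0 3 2 5 6 8 1 9 7]
After op 2 (reverse): [7 9 1 8 6 5 2 3 0 4]
After op 3 (in_shuffle): [5 7 2 9 3 1 0 8 4 6]
After op 4 (in_shuffle): [1 5 0 7 8 2 4 9 6 3]
Position 6: card 4.

Answer: 4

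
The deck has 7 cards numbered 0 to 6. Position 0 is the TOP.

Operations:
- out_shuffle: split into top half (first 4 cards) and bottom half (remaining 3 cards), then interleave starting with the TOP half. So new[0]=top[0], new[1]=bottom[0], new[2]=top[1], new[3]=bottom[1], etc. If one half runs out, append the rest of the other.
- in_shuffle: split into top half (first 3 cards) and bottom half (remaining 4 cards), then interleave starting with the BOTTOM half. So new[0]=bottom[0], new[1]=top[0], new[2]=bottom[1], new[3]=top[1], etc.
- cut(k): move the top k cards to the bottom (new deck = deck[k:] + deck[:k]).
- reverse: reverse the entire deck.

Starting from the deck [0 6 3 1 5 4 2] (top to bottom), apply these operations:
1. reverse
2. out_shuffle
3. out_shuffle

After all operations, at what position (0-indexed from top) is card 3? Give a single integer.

After op 1 (reverse): [2 4 5 1 3 6 0]
After op 2 (out_shuffle): [2 3 4 6 5 0 1]
After op 3 (out_shuffle): [2 5 3 0 4 1 6]
Card 3 is at position 2.

Answer: 2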